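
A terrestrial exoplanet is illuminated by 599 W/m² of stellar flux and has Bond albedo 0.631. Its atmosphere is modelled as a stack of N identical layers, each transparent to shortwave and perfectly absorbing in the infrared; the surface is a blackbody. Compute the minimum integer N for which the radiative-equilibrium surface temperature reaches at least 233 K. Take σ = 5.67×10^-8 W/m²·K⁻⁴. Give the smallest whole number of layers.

Top-of-atmosphere balance: σT_e⁴ = S(1−α)/4 = 55.26 W/m² → T_e = 176.7 K.
T_s = (N+1)^(1/4)·T_e ≥ 233 K requires N+1 ≥ (T_s/T_e)⁴ = (233/176.7)⁴ = 3.024.
So N ≥ 2.024; the smallest integer is N = 3.

3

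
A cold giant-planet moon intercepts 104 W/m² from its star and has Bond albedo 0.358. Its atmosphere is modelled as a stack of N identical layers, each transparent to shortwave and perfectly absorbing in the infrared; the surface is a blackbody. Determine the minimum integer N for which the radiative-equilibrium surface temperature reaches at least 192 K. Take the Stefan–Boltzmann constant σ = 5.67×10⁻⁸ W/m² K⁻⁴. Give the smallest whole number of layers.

OLR = S(1−α)/4 = 16.69 W/m²; the top layer radiates at T_e = 131.0 K.
Since T_s⁴ = (N+1)T_e⁴, we need N ≥ (T_s/T_e)⁴ − 1 = 3.616.
The minimum whole number is N = 4.

4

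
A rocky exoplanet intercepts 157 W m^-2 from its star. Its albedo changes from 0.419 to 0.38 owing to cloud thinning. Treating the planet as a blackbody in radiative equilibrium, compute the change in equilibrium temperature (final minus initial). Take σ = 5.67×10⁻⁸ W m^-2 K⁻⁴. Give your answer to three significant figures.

With α = 0.419, T₁ = 141.6 K.
After:  T₂ = [157.0·0.62/(4σ)]^(1/4) = 143.9 K.
Change: 143.9 − 141.6 = 2.319 K.

2.32 K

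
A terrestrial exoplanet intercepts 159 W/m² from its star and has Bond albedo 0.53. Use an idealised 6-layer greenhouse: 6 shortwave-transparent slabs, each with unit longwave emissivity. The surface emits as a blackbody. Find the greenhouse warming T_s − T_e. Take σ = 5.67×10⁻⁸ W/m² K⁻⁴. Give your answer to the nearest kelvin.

84 K

OLR = S(1−α)/4 = 18.68 W/m²; the top layer radiates at T_e = 134.7 K.
Surface: T_s = (7)^¼·T_e = 219.1 K.
So the greenhouse effect raises the surface by 219.1 − 134.7 = 84.42 K.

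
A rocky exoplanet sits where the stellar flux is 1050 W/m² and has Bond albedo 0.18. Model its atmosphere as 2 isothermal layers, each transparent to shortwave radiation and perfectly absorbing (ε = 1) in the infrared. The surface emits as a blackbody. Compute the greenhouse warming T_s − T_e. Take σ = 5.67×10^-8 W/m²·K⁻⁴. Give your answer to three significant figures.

OLR = S(1−α)/4 = 215.3 W/m²; the top layer radiates at T_e = 248.2 K.
Surface: T_s = (3)^¼·T_e = 326.7 K.
So the greenhouse effect raises the surface by 326.7 − 248.2 = 78.46 K.

78.5 kelvin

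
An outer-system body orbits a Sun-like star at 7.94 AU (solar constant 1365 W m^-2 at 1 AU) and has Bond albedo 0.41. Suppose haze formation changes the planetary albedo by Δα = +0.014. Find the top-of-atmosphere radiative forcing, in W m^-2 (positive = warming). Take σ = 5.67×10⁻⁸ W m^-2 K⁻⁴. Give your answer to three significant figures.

Flux at the orbit: S = 1365/(7.94)² = 21.65 W m^-2.
The change in absorbed flux is Δ[S(1−α)/4] = −SΔα/4 = -0.07578 W m^-2.

-0.0758 W m^-2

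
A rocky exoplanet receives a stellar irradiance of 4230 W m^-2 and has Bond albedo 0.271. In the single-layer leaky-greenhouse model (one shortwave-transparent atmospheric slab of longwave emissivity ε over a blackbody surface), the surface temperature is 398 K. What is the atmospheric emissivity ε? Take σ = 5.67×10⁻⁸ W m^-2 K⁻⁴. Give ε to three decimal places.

First, T_e = [4230·(1−0.271)/(4σ)]^(1/4) = 341.5 K.
T_s⁴ = T_e⁴·2/(2−ε) → ε = 2 − 2(T_e/T_s)⁴ = 2 − 2·(341.5/398)⁴ = 0.9163.

0.916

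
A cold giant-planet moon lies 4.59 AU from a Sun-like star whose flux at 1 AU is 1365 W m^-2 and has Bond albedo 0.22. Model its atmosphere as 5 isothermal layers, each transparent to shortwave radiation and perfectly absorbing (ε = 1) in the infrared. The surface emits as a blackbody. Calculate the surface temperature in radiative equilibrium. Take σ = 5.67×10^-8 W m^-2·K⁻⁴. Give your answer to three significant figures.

By the inverse-square law, S = 1365/4.59² = 64.79 W m^-2.
Top-of-atmosphere balance: σT_e⁴ = S(1−α)/4 = 12.63 W m^-2 → T_e = 122.2 K.
Layer-by-layer balance gives σT_s⁴ = (N+1)σT_e⁴, so T_s = 6^¼·122.2 = 191.2 K.

191 K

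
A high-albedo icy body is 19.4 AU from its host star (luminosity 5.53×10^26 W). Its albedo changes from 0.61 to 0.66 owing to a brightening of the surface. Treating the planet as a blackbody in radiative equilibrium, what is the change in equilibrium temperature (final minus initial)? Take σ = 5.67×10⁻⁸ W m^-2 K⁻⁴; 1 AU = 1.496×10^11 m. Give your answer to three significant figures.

Orbital distance: d = 19.4 AU = 2.902×10^12 m.
S = L/(4πd²) = 5.225 W m^-2.
With α = 0.61, T₁ = 54.75 K.
After:  T₂ = [5.225·0.34/(4σ)]^(1/4) = 52.90 K.
ΔT = T₂ − T₁ = -1.846 K.

-1.85 kelvin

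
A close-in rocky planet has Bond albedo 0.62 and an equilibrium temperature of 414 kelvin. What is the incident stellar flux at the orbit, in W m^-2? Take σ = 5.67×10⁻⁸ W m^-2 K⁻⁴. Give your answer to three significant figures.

Invert the energy balance for S: S = 4σT⁴/(1−α).
σT⁴ = 5.67×10⁻⁸·(414)⁴ = 1666 W m^-2.
So S = 4×1666/(1−0.62) = 17530 W m^-2.

17500 W m^-2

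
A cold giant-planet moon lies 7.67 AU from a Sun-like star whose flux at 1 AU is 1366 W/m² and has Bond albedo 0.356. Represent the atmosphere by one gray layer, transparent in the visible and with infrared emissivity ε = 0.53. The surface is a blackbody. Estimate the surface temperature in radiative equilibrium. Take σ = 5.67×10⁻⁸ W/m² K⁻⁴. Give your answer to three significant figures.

97.3 K

Flux at the orbit: S = 1366/(7.67)² = 23.22 W/m².
At the top of the atmosphere, σT_e⁴ = S(1−α)/4 = 3.738 W/m², giving T_e = 90.11 K.
Surface balance with a leaky layer gives σT_s⁴ = σT_e⁴·2/(2−ε), so T_s = T_e·[2/(2−0.53)]^(1/4) = 97.32 K.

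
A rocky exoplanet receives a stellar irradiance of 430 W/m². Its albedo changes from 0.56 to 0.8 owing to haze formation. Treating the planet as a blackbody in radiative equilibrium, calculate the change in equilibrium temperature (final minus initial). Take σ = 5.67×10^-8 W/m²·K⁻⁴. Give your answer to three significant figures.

Before: T₁ = [430.0·0.44/(4σ)]^(1/4) = 169.9 K.
Final:   T₂ = [S(1−0.8)/(4σ)]^(1/4) = 139.5 K.
ΔT = T₂ − T₁ = -30.40 K.

-30.4 kelvin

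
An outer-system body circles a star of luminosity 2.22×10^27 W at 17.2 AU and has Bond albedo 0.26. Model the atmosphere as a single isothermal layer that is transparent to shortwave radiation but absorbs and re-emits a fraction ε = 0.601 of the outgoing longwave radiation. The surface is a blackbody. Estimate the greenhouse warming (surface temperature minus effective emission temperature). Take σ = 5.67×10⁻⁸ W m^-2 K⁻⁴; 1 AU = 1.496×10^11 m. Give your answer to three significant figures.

9.03 K

d = 17.2 × 1.496×10^11 m = 2.573×10^12 m.
S = L/(4πd²) = 26.68 W m^-2.
The planet radiates to space at T_e = [S(1−α)/(4σ)]^(1/4) = 96.59 K.
For a single slab of emissivity ε, T_s⁴ = 2T_e⁴/(2−ε); thus T_s = 96.59·(1.43)^(1/4) = 105.6 K.
Greenhouse warming: T_s − T_e = 9.028 K.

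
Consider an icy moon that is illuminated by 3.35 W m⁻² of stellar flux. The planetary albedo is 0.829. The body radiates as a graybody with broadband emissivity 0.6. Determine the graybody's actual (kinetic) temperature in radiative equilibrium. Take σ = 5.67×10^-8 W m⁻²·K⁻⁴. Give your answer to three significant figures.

45.3 K

The planet absorbs (1−α)S over its disc πR² and re-emits over 4πR², so the mean absorbed flux is (1−0.829)·3.350/4 = 0.1432 W m⁻².
Radiative balance εσT⁴ = 0.1432 gives T = [0.1432/(0.6·σ)]^(1/4) = 45.30 K.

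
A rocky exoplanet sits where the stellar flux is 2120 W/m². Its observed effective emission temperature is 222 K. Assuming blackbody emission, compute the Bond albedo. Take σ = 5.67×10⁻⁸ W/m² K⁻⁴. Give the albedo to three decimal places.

From σT⁴ = S(1−α)/4 we invert for α: 1−α = 4σT⁴/S.
4σT⁴ = 4·5.67×10⁻⁸·(222)⁴ = 550.9 W/m².
1−α = 550.9/2120 = 0.2598, so α = 0.7402.

0.740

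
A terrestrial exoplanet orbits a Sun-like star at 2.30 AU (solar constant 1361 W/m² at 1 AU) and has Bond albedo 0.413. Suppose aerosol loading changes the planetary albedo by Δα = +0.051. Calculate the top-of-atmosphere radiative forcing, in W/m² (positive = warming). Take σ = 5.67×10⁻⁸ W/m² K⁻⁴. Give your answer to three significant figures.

Irradiance scales as 1/d², so S = 1361 W/m² × (1/2.30)² = 257.3 W/m².
ΔF = −(S/4)Δα = −(257.3/4)×(+0.051) = -3.280 W/m².

-3.28 W/m²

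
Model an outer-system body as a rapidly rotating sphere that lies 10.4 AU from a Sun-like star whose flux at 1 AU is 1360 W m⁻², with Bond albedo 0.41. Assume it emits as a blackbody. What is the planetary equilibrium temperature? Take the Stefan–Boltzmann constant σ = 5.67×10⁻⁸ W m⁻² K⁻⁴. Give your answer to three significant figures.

75.6 K

By the inverse-square law, S = 1360/10.4² = 12.57 W m⁻².
The planet absorbs (1−α)S over its disc πR² and re-emits over 4πR², so the mean absorbed flux is (1−0.41)·12.57/4 = 1.855 W m⁻².
Set σT⁴ = 1.855 → T = (1.855/σ)^(1/4) = 75.63 K.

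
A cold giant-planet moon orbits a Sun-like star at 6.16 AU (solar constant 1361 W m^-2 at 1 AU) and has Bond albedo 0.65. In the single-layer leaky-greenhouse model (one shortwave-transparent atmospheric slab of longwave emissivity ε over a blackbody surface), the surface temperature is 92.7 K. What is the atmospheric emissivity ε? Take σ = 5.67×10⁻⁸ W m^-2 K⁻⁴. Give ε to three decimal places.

0.501

Flux at the orbit: S = 1361/(6.16)² = 35.87 W m^-2.
Effective temperature: T_e = [S(1−α)/(4σ)]^(1/4) = 86.25 K.
Since (2−ε)/2 = (T_e/T_s)⁴ = 0.7496, ε = 0.5009.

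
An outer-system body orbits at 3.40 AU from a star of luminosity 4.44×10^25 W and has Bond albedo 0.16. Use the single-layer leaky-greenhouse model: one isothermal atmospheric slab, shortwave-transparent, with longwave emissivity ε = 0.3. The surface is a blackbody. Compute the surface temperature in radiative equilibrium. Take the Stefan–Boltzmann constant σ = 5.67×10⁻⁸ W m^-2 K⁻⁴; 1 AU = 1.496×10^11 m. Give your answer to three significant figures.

Orbital distance: d = 3.40 AU = 5.086×10^11 m.
Flux at the orbit: S = L/(4πd²) = 4.44×10^25/(4π·(5.09×10^11)²) = 13.66 W m^-2.
The planet radiates to space at T_e = [S(1−α)/(4σ)]^(1/4) = 84.33 K.
For a single slab of emissivity ε, T_s⁴ = 2T_e⁴/(2−ε); thus T_s = 84.33·(1.176)^(1/4) = 87.83 K.

87.8 K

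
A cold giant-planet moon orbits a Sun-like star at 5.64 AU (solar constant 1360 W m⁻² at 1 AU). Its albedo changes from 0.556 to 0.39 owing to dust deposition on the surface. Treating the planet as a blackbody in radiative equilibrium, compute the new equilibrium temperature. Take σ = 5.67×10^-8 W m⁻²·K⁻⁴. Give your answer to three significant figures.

104 kelvin

Irradiance scales as 1/d², so S = 1360 W m⁻² × (1/5.64)² = 42.75 W m⁻².
New equilibrium: T₂ = [(1−0.39)·42.75/(4σ)]^(1/4) = 103.6 K.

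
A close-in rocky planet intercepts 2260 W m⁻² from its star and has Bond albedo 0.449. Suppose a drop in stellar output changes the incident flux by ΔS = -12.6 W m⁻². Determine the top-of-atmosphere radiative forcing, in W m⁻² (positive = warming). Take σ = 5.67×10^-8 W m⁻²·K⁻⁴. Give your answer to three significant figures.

-1.74 W m⁻²

Only a fraction (1−α) is absorbed and it's spread over 4πR², so ΔF = (1−α)ΔS/4 = -1.736 W m⁻².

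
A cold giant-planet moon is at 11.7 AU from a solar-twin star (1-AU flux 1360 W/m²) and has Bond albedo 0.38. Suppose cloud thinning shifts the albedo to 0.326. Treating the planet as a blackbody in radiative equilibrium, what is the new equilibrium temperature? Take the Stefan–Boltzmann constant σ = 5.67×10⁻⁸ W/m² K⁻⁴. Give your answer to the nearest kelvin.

74 K

By the inverse-square law, S = 1360/11.7² = 9.935 W/m².
With the new albedo, S(1−α₂)/4 = 1.674 W/m², so T₂ = 73.71 K.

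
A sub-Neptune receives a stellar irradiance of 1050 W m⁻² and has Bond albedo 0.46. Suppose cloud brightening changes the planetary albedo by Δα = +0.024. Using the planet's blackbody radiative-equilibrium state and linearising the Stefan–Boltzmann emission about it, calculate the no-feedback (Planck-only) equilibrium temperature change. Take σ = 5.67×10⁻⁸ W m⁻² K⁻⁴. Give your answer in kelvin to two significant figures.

-2.5 K

The baseline emission temperature is T_e = 223.6 K.
ΔF = −(S/4)Δα = −(1050/4)×(+0.024) = -6.300 W m⁻².
Planck response: λ_P = 4σT_e³ = 4·5.67×10⁻⁸·(223.6)³ = 2.536 W m⁻²/K.
Hence the no-feedback warming is ΔF/(4σT_e³) = -2.48 K.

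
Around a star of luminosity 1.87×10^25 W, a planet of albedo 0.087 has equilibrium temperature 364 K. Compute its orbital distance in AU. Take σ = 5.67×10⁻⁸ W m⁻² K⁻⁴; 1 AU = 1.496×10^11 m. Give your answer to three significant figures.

0.123 AU

Required flux: S = 4σT⁴/(1−α) = 4361 W m⁻².
From L = 4πd²S, d = √(1.87×10^25/(4π·4361)) = 1.847×10^10 m = 0.1235 AU.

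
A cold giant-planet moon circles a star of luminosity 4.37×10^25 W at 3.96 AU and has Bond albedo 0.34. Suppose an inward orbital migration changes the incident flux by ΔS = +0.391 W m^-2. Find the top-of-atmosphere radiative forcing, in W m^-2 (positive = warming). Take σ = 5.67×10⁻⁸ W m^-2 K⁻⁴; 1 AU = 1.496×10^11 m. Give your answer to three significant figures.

Orbital distance: d = 3.96 AU = 5.924×10^11 m.
Flux at the orbit: S = L/(4πd²) = 4.37×10^25/(4π·(5.92×10^11)²) = 9.909 W m^-2.
ΔF = Δ[S(1−α)]/4 = (1−0.34)·+0.391/4 = 0.06451 W m^-2.

0.0645 W m^-2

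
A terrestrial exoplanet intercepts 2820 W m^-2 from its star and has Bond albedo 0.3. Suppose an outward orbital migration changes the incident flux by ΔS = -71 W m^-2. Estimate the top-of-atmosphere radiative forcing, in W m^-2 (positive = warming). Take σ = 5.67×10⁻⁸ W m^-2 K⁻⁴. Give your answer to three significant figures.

-12.4 W m^-2

Only a fraction (1−α) is absorbed and it's spread over 4πR², so ΔF = (1−α)ΔS/4 = -12.42 W m^-2.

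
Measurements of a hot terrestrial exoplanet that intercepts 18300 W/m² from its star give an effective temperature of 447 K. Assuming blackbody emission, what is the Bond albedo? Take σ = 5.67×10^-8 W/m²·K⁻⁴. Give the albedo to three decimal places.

0.505

Energy balance: S(1−α)/4 = σT⁴, so 1−α = 4σT⁴/S.
4σT⁴ = 4·5.67×10⁻⁸·(447)⁴ = 9055 W/m².
Hence α = 1 − 9055/18300 = 0.5052.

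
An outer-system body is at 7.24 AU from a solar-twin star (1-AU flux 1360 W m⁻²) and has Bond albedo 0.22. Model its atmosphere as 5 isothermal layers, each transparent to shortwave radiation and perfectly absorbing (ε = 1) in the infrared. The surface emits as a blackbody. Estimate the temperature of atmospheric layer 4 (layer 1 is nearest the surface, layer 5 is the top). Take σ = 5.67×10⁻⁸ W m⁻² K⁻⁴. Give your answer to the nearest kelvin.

Flux at the orbit: S = 1360/(7.24)² = 25.95 W m⁻².
The effective emission temperature is T_e = [S(1−α)/(4σ)]^¼ = 97.19 K.
The net upward flux σT_e⁴ is constant between every pair of levels, so T_k⁴ = (N+1−k)T_e⁴.
With k = 4: T_4 = (5+1−4)^¼·97.19 K = 115.6 K.

116 K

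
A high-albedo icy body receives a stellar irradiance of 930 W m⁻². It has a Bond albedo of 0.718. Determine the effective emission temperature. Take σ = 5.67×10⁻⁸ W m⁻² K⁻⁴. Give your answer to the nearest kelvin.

The planet absorbs (1−α)S over its disc πR² and re-emits over 4πR², so the mean absorbed flux is (1−0.718)·930.0/4 = 65.57 W m⁻².
Set σT⁴ = 65.57 → T = (65.57/σ)^(1/4) = 184.4 K.

184 K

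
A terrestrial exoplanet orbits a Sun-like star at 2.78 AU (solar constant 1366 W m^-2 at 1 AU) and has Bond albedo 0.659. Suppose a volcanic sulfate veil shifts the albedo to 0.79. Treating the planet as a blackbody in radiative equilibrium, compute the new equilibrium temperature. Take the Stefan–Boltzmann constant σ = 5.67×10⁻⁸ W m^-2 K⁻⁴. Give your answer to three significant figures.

Flux at the orbit: S = 1366/(2.78)² = 176.8 W m^-2.
T₂ = [S(1−α₂)/(4σ)]^(1/4) = [176.8·0.21/(4σ)]^(1/4) = 113.1 K.

113 K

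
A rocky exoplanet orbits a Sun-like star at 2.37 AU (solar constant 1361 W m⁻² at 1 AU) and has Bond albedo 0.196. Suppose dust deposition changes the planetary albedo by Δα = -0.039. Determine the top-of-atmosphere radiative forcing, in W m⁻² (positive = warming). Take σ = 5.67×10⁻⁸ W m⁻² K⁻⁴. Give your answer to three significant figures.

2.36 W m⁻²

By the inverse-square law, S = 1361/2.37² = 242.3 W m⁻².
The change in absorbed flux is Δ[S(1−α)/4] = −SΔα/4 = 2.362 W m⁻².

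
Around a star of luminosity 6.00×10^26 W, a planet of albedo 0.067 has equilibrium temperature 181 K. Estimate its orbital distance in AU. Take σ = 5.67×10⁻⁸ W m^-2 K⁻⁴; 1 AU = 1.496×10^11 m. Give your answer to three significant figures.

2.86 AU

Required flux: S = 4σT⁴/(1−α) = 260.9 W m^-2.
S = L/(4πd²) → d = √(L/4πS) = √(6.00×10^26/(4π·260.9)) = 4.278×10^11 m = 2.860 AU.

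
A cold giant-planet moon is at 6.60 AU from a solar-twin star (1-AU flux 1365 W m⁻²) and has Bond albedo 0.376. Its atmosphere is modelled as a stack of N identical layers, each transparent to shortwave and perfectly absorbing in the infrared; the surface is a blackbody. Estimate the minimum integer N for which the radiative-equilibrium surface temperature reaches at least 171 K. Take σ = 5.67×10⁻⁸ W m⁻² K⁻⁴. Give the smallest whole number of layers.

Flux at the orbit: S = 1365/(6.60)² = 31.34 W m⁻².
The effective emission temperature is T_e = [S(1−α)/(4σ)]^¼ = 96.36 K.
T_s = (N+1)^(1/4)·T_e ≥ 171 K requires N+1 ≥ (T_s/T_e)⁴ = (171/96.36)⁴ = 9.917.
So N ≥ 8.917; the smallest integer is N = 9.

9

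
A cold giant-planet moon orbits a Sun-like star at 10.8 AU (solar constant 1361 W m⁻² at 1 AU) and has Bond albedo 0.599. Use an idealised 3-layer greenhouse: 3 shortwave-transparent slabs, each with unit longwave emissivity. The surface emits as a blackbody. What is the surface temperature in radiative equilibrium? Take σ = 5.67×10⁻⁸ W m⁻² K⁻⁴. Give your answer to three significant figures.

By the inverse-square law, S = 1361/10.8² = 11.67 W m⁻².
The effective emission temperature is T_e = [S(1−α)/(4σ)]^¼ = 67.40 K.
Layer-by-layer balance gives σT_s⁴ = (N+1)σT_e⁴, so T_s = 4^¼·67.40 = 95.31 K.

95.3 K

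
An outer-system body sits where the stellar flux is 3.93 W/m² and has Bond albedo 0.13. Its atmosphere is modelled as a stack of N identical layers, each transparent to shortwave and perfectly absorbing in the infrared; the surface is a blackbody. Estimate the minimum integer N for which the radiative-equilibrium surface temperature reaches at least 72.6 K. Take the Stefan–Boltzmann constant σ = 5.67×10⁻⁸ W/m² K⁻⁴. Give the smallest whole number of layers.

1

The effective emission temperature is T_e = [S(1−α)/(4σ)]^¼ = 62.31 K.
T_s = (N+1)^(1/4)·T_e ≥ 72.6 K requires N+1 ≥ (T_s/T_e)⁴ = (72.6/62.31)⁴ = 1.843.
The minimum whole number is N = 1.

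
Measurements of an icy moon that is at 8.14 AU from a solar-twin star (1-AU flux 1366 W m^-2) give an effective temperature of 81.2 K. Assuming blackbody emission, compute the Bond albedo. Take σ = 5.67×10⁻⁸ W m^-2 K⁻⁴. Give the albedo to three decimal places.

By the inverse-square law, S = 1366/8.14² = 20.62 W m^-2.
Rearranging the radiative balance, α = 1 − 4σT⁴/S.
4σT⁴ = 4·5.67×10⁻⁸·(81.2)⁴ = 9.860 W m^-2.
1−α = 9.860/20.62 = 0.4783, so α = 0.5217.

0.522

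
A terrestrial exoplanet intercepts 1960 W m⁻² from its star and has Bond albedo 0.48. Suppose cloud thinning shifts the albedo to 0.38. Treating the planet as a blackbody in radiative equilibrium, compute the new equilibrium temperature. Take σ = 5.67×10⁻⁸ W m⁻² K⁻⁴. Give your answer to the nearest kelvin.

271 kelvin

With the new albedo, S(1−α₂)/4 = 303.8 W m⁻², so T₂ = 270.6 K.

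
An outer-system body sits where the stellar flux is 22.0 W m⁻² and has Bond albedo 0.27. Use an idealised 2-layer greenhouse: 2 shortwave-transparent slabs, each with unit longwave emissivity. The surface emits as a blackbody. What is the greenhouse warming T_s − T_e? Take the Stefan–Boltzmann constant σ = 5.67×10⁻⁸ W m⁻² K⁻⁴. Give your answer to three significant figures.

The effective emission temperature is T_e = [S(1−α)/(4σ)]^¼ = 91.73 K.
Surface: T_s = (3)^¼·T_e = 120.7 K.
Warming: T_s − T_e = 28.99 K.

29.0 kelvin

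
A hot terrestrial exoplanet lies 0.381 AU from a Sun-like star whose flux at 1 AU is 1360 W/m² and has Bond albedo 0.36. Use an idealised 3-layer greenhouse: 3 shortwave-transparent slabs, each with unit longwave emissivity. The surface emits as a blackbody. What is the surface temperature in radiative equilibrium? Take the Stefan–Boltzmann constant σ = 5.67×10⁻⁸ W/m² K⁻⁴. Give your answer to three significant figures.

Irradiance scales as 1/d², so S = 1360 W/m² × (1/0.381)² = 9369 W/m².
OLR = S(1−α)/4 = 1499 W/m²; the top layer radiates at T_e = 403.2 K.
For an N-layer opaque stack, T_s⁴ = (N+1)T_e⁴, hence T_s = (4)^(1/4)×403.2 K = 570.3 K.

570 K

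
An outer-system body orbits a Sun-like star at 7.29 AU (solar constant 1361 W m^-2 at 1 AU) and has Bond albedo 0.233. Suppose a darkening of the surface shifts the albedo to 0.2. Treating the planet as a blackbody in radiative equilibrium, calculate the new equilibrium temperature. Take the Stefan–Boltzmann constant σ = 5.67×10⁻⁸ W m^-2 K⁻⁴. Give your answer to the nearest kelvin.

Flux at the orbit: S = 1361/(7.29)² = 25.61 W m^-2.
New equilibrium: T₂ = [(1−0.2)·25.61/(4σ)]^(1/4) = 97.49 K.

97 kelvin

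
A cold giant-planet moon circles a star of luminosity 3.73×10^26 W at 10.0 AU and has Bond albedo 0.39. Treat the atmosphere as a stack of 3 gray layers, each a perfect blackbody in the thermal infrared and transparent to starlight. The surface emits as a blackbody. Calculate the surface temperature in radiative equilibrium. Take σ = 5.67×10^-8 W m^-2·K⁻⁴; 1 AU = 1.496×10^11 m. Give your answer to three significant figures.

d = 10.0 × 1.496×10^11 m = 1.496×10^12 m.
S = L/(4πd²) = 13.26 W m^-2.
The effective emission temperature is T_e = [S(1−α)/(4σ)]^¼ = 77.28 K.
Layer-by-layer balance gives σT_s⁴ = (N+1)σT_e⁴, so T_s = 4^¼·77.28 = 109.3 K.

109 kelvin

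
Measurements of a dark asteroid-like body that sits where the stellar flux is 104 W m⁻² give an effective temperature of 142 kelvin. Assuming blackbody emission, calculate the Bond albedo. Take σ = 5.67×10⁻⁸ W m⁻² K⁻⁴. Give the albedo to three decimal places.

0.113

Energy balance: S(1−α)/4 = σT⁴, so 1−α = 4σT⁴/S.
4σT⁴ = 4·5.67×10⁻⁸·(142)⁴ = 92.21 W m⁻².
1−α = 92.21/104.0 = 0.8867, so α = 0.1133.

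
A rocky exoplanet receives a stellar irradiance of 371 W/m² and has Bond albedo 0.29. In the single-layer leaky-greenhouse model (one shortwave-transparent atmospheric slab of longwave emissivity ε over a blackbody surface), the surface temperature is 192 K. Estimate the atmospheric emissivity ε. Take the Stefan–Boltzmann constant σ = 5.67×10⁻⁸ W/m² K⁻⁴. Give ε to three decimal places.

0.291

TOA balance gives T_e = 184.6 K.
Since (2−ε)/2 = (T_e/T_s)⁴ = 0.8546, ε = 0.2907.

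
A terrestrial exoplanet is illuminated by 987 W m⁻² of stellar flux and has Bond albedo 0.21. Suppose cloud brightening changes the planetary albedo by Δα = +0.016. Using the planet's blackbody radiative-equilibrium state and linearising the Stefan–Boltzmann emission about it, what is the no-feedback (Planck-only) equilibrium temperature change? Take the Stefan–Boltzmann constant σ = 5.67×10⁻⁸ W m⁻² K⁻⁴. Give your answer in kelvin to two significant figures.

-1.2 kelvin

Reference equilibrium: T_e = [S(1−α)/(4σ)]^(1/4) = 242.1 K.
ΔF = −(S/4)Δα = −(987.0/4)×(+0.016) = -3.948 W m⁻².
Linearising σT⁴ gives d(σT⁴)/dT = 4σT_e³ = 3.220 W m⁻² per K.
So ΔT₀ = -3.948/3.220 = -1.23 K.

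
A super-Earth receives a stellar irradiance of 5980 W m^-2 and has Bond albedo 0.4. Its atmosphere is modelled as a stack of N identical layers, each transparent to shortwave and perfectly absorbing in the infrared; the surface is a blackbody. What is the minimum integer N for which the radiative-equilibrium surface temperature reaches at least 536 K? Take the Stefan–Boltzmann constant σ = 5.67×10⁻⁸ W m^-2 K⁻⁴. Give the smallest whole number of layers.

5

The effective emission temperature is T_e = [S(1−α)/(4σ)]^¼ = 354.7 K.
Need (N+1)T_e⁴ ≥ T_s⁴, i.e. N+1 ≥ (536/354.7)⁴ = 5.217.
The minimum whole number is N = 5.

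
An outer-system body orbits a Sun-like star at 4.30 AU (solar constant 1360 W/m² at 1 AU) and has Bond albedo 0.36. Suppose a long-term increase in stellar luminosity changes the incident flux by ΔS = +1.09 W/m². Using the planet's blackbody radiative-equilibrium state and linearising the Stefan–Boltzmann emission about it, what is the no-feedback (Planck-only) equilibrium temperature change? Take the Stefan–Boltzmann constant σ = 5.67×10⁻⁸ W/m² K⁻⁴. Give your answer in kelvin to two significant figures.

0.44 K

Irradiance scales as 1/d², so S = 1360 W/m² × (1/4.30)² = 73.55 W/m².
Unperturbed T_e = [73.55·(1−0.36)/(4σ)]^¼ = 120.0 K.
ΔF = Δ[S(1−α)]/4 = (1−0.36)·+1.09/4 = 0.1744 W/m².
Linearising σT⁴ gives d(σT⁴)/dT = 4σT_e³ = 0.3922 W/m² per K.
ΔT₀ = ΔF/λ_P = 0.1744/0.3922 = 0.445 K.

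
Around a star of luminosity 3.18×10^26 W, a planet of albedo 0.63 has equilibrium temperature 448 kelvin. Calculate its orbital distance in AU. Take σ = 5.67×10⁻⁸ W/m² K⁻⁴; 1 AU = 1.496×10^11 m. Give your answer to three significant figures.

0.214 AU

The flux needed for this T is 4σT⁴/(1−0.63) = 24690 W/m².
From L = 4πd²S, d = √(3.18×10^26/(4π·24690)) = 3.201×10^10 m = 0.2140 AU.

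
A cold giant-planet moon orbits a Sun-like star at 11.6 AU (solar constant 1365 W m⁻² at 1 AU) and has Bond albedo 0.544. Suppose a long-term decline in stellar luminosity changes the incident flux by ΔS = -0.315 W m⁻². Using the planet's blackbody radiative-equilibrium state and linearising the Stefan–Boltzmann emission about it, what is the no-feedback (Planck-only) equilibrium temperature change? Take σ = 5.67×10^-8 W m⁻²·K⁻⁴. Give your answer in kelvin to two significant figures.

-0.52 K

Flux at the orbit: S = 1365/(11.6)² = 10.14 W m⁻².
Reference equilibrium: T_e = [S(1−α)/(4σ)]^(1/4) = 67.20 K.
TOA radiative forcing: ΔF = (1−α)ΔS/4 = 0.456·(-0.315)/4 = -0.03591 W m⁻².
Linearising σT⁴ gives d(σT⁴)/dT = 4σT_e³ = 0.06883 W m⁻² per K.
So ΔT₀ = -0.03591/0.06883 = -0.522 K.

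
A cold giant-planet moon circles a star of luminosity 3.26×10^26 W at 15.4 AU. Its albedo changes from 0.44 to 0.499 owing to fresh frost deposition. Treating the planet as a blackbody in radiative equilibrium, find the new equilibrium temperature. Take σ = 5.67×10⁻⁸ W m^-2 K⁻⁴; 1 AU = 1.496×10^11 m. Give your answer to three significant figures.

d = 15.4 × 1.496×10^11 m = 2.304×10^12 m.
S = L/(4πd²) = 4.888 W m^-2.
With the new albedo, S(1−α₂)/4 = 0.6122 W m^-2, so T₂ = 57.32 K.

57.3 K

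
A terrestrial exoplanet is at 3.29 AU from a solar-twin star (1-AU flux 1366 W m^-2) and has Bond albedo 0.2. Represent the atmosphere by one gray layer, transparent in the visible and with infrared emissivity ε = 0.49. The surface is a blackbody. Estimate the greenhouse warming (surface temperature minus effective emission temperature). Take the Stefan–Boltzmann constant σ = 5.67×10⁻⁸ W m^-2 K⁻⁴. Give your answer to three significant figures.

10.6 K

By the inverse-square law, S = 1366/3.29² = 126.2 W m^-2.
The planet radiates to space at T_e = [S(1−α)/(4σ)]^(1/4) = 145.3 K.
For a single slab of emissivity ε, T_s⁴ = 2T_e⁴/(2−ε); thus T_s = 145.3·(1.325)^(1/4) = 155.8 K.
T_s − T_e = 155.8 − 145.3 = 10.57 K.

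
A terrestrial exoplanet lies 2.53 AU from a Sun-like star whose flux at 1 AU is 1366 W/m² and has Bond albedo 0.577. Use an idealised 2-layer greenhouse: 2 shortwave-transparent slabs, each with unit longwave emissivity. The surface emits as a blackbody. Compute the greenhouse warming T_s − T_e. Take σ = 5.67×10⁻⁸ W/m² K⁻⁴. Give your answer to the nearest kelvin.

45 K

Flux at the orbit: S = 1366/(2.53)² = 213.4 W/m².
OLR = S(1−α)/4 = 22.57 W/m²; the top layer radiates at T_e = 141.2 K.
T_s = (N+1)^(1/4)·T_e = 185.9 K.
Warming: T_s − T_e = 44.64 K.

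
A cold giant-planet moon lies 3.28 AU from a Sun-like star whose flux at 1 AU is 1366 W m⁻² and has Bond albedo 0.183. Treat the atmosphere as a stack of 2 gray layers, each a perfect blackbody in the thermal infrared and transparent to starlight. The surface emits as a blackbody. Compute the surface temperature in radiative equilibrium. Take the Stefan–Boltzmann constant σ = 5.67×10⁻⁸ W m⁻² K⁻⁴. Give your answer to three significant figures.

192 K

Irradiance scales as 1/d², so S = 1366 W m⁻² × (1/3.28)² = 127.0 W m⁻².
OLR = S(1−α)/4 = 25.93 W m⁻²; the top layer radiates at T_e = 146.2 K.
Layer-by-layer balance gives σT_s⁴ = (N+1)σT_e⁴, so T_s = 3^¼·146.2 = 192.5 K.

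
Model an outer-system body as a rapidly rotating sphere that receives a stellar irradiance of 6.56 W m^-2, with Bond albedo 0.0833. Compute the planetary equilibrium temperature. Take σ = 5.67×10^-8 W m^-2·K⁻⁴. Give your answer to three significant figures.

The planet absorbs (1−α)S over its disc πR² and re-emits over 4πR², so the mean absorbed flux is (1−0.0833)·6.560/4 = 1.503 W m^-2.
In equilibrium σT⁴ equals this, so T = 71.76 K.

71.8 kelvin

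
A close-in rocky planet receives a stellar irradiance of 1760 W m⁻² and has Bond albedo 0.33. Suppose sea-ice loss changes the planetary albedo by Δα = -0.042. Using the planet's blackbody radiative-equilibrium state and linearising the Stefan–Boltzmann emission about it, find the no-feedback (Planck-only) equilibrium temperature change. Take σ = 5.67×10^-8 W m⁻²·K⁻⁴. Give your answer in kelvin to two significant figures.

4.2 kelvin

The baseline emission temperature is T_e = 268.5 K.
ΔF = −(S/4)Δα = −(1760/4)×(-0.042) = 18.48 W m⁻².
The Planck feedback parameter is 4σT_e³ = 4.391 W m⁻²/K.
ΔT₀ = ΔF/λ_P = 18.48/4.391 = 4.21 K.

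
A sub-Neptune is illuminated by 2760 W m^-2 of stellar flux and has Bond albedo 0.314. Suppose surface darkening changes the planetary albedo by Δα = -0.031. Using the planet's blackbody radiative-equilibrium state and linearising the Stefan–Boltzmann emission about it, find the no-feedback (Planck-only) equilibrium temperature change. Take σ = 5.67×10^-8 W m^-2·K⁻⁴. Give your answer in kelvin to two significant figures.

Unperturbed T_e = [2760·(1−0.314)/(4σ)]^¼ = 302.3 K.
TOA radiative forcing: ΔF = −S·Δα/4 = −2760·(-0.031)/4 = 21.39 W m^-2.
The Planck feedback parameter is 4σT_e³ = 6.264 W m^-2/K.
ΔT₀ = ΔF/λ_P = 21.39/6.264 = 3.41 K.

3.4 kelvin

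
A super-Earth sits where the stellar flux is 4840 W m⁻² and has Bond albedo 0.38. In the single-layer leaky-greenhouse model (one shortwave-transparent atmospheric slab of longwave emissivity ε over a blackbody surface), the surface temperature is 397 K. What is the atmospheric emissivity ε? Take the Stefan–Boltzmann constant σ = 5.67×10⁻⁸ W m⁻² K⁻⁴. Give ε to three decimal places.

0.935

TOA balance gives T_e = 339.2 K.
Since (2−ε)/2 = (T_e/T_s)⁴ = 0.5326, ε = 0.9347.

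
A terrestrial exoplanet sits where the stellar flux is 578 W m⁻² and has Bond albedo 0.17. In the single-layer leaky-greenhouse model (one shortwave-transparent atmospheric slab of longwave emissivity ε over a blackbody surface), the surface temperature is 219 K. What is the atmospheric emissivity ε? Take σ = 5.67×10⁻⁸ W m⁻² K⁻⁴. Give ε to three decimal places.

0.161

Effective temperature: T_e = [S(1−α)/(4σ)]^(1/4) = 214.5 K.
Inverting T_s⁴ = 2T_e⁴/(2−ε): (T_e/T_s)⁴ = 0.9196, so ε = 2(1 − 0.9196) = 0.1609.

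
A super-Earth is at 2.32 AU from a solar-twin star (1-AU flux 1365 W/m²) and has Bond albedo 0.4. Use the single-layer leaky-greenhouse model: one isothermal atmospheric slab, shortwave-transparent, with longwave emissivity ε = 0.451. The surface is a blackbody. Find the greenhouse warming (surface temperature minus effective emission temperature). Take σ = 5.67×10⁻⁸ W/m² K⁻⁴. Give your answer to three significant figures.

Irradiance scales as 1/d², so S = 1365 W/m² × (1/2.32)² = 253.6 W/m².
At the top of the atmosphere, σT_e⁴ = S(1−α)/4 = 38.04 W/m², giving T_e = 160.9 K.
For a single slab of emissivity ε, T_s⁴ = 2T_e⁴/(2−ε); thus T_s = 160.9·(1.291)^(1/4) = 171.6 K.
T_s − T_e = 171.6 − 160.9 = 10.62 K.

10.6 kelvin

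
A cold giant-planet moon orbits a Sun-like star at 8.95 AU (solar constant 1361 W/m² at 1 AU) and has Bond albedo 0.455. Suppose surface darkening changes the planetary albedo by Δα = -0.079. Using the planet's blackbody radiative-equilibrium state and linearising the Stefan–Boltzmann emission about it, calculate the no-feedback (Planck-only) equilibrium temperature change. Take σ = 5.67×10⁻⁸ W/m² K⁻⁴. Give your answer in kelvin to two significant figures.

Irradiance scales as 1/d², so S = 1361 W/m² × (1/8.95)² = 16.99 W/m².
The baseline emission temperature is T_e = 79.94 K.
The change in absorbed flux is Δ[S(1−α)/4] = −SΔα/4 = 0.3356 W/m².
Linearising σT⁴ gives d(σT⁴)/dT = 4σT_e³ = 0.1158 W/m² per K.
ΔT₀ = ΔF/λ_P = 0.3356/0.1158 = 2.90 K.

2.9 K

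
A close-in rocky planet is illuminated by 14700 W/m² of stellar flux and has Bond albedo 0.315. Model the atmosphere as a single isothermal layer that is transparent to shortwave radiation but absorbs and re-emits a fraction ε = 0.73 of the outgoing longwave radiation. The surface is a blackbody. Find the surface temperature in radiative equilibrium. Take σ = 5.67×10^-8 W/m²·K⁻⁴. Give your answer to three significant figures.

At the top of the atmosphere, σT_e⁴ = S(1−α)/4 = 2517 W/m², giving T_e = 459.0 K.
For a single slab of emissivity ε, T_s⁴ = 2T_e⁴/(2−ε); thus T_s = 459.0·(1.575)^(1/4) = 514.2 K.

514 kelvin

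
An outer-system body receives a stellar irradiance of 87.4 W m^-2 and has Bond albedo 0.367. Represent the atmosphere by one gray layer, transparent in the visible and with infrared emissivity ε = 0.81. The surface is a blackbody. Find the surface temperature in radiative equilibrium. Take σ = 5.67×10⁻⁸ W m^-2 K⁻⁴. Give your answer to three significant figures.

142 kelvin

Effective emission temperature (TOA balance): σT_e⁴ = S(1−α)/4 = 13.83 W m^-2 → T_e = 125.0 K.
Surface balance with a leaky layer gives σT_s⁴ = σT_e⁴·2/(2−ε), so T_s = T_e·[2/(2−0.81)]^(1/4) = 142.3 K.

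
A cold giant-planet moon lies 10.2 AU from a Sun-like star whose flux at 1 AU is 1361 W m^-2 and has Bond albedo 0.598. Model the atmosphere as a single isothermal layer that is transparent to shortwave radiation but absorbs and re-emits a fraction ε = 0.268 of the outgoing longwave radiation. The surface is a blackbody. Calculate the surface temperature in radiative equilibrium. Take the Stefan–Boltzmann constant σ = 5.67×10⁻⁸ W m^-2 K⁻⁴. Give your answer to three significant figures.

Irradiance scales as 1/d², so S = 1361 W m^-2 × (1/10.2)² = 13.08 W m^-2.
The planet radiates to space at T_e = [S(1−α)/(4σ)]^(1/4) = 69.39 K.
Surface balance with a leaky layer gives σT_s⁴ = σT_e⁴·2/(2−ε), so T_s = T_e·[2/(2−0.268)]^(1/4) = 71.93 K.

71.9 K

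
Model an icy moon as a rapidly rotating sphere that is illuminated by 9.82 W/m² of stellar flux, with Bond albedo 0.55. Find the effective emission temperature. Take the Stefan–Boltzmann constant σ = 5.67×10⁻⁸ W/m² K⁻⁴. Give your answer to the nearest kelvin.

66 K

Averaging over the sphere, the absorbed flux is S(1−α)/4 = 1.105 W/m².
In equilibrium σT⁴ equals this, so T = 66.44 K.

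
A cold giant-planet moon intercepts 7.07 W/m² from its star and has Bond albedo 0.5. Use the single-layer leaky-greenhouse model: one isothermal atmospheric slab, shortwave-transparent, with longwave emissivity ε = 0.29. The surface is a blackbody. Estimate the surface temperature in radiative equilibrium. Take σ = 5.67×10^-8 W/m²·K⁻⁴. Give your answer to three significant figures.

65.3 K

At the top of the atmosphere, σT_e⁴ = S(1−α)/4 = 0.8838 W/m², giving T_e = 62.83 K.
The surface balance (absorbed SW + ε·downward IR = σT_s⁴) with T_a⁴ = T_s⁴/2 reduces to T_s = T_e·[2/(2−ε)]^¼ = 65.34 K.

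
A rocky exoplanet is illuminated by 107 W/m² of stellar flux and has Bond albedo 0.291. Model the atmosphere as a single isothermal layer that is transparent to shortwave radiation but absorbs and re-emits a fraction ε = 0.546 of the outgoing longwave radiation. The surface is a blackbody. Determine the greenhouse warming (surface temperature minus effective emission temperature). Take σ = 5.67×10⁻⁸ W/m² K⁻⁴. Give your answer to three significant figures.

11.2 K

The planet radiates to space at T_e = [S(1−α)/(4σ)]^(1/4) = 135.2 K.
The surface balance (absorbed SW + ε·downward IR = σT_s⁴) with T_a⁴ = T_s⁴/2 reduces to T_s = T_e·[2/(2−ε)]^¼ = 146.5 K.
Greenhouse warming: T_s − T_e = 11.22 K.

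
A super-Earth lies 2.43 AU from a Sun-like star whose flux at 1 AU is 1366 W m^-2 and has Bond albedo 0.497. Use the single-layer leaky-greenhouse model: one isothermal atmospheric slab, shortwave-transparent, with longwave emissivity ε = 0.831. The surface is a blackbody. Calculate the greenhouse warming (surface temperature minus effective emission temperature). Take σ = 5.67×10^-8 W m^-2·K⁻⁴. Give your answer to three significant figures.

By the inverse-square law, S = 1366/2.43² = 231.3 W m^-2.
Effective emission temperature (TOA balance): σT_e⁴ = S(1−α)/4 = 29.09 W m^-2 → T_e = 150.5 K.
The surface balance (absorbed SW + ε·downward IR = σT_s⁴) with T_a⁴ = T_s⁴/2 reduces to T_s = T_e·[2/(2−ε)]^¼ = 172.1 K.
T_s − T_e = 172.1 − 150.5 = 21.62 K.

21.6 kelvin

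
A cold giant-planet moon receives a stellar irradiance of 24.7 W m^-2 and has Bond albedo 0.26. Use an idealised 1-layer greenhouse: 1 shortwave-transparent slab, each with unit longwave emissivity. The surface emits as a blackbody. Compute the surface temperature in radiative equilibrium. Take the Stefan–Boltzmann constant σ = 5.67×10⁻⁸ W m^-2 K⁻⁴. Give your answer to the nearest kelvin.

Top-of-atmosphere balance: σT_e⁴ = S(1−α)/4 = 4.569 W m^-2 → T_e = 94.75 K.
For an N-layer opaque stack, T_s⁴ = (N+1)T_e⁴, hence T_s = (2)^(1/4)×94.75 K = 112.7 K.

113 K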